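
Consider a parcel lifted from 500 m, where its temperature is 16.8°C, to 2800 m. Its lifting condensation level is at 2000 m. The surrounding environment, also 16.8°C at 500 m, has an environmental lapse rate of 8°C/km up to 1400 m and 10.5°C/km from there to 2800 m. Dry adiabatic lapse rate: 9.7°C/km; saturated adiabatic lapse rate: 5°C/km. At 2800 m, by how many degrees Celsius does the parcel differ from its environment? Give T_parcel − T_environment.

Parcel:
  500–2000 m, dry: Δz = 1.5 km ⇒ ΔT = -14.55°C; T = 2.25°C
  2000–2800 m, saturated: Δz = 0.8 km ⇒ ΔT = -4°C; T = -1.75°C
Environment:
  500–1400 m, environment, lower layer: Δz = 0.9 km ⇒ ΔT = -7.2°C; T = 9.6°C
  1400–2800 m, environment, upper layer: Δz = 1.4 km ⇒ ΔT = -14.7°C; T = -5.1°C
T_parcel − T_env = -1.75 − (-5.1) = +3.35°C

+3.35°C (parcel warmer than environment)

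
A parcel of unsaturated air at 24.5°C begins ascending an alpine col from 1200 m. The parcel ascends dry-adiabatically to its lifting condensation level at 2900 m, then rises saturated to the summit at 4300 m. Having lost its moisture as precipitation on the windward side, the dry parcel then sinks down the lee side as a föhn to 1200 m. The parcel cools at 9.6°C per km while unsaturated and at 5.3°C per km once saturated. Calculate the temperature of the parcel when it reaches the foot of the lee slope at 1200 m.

From 1200 m to 2900 m (dry): cools by 9.6 × 1.7 = 16.32°C, giving 8.18°C.
From 2900 m to 4300 m (saturated): cools by 5.3 × 1.4 = 7.42°C, giving 0.76°C.
From 4300 m to 1200 m (dry descent): warms by 9.6 × 3.1 = 29.76°C, giving 30.52°C.

30.52°C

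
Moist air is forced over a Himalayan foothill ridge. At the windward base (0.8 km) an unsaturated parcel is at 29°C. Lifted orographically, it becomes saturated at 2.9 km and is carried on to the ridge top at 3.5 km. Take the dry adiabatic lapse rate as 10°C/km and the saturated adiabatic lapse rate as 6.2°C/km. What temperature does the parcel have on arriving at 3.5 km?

From 800 m to 2900 m (dry): cools by 10 × 2.1 = 21°C, giving 8°C.
From 2900 m to 3500 m (saturated): cools by 6.2 × 0.6 = 3.72°C, giving 4.28°C.

4.28°C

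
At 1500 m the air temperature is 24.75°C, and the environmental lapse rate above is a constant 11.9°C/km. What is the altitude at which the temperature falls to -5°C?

Height above start = (24.75 − (-5)) / 11.9 = 2.5 km
Altitude = 1500 m + 2500 m = 4000 m

4000 m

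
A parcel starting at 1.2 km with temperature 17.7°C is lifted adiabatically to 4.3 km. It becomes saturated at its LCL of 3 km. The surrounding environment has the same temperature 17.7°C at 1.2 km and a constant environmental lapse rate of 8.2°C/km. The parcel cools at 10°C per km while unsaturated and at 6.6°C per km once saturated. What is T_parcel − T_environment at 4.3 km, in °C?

-1.16°C (parcel cooler than environment)

Parcel:
  Dry to 3000 m: -10 × 1.8 km = -18°C, so T = -0.3°C.
  Saturated to 4300 m: -6.6 × 1.3 km = -8.58°C, so T = -8.88°C.
Environment:
  Environment to 4300 m: -8.2 × 3.1 km = -25.42°C, so T = -7.72°C.
T_parcel − T_env = -8.88 − (-7.72) = -1.16°C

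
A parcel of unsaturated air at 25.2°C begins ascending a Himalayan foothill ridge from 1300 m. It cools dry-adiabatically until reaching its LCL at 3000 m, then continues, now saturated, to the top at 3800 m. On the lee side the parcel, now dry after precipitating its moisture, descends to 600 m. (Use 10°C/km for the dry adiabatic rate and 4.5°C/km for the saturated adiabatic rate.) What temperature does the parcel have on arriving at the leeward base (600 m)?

From 1300 m to 3000 m (dry): cools by 10 × 1.7 = 17°C, giving 8.2°C.
From 3000 m to 3800 m (saturated): cools by 4.5 × 0.8 = 3.6°C, giving 4.6°C.
From 3800 m to 600 m (dry descent): warms by 10 × 3.2 = 32°C, giving 36.6°C.

36.6°C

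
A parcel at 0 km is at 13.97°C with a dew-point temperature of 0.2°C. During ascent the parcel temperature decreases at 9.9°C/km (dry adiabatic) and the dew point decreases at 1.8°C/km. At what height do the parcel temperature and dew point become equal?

T and T_d converge at 9.9 − 1.8 = 8.1°C per km
Height above start = (13.97 − 0.2) / 8.1 = 1.7 km
LCL altitude = 0 m + 1700 m = 1700 m

1.7 km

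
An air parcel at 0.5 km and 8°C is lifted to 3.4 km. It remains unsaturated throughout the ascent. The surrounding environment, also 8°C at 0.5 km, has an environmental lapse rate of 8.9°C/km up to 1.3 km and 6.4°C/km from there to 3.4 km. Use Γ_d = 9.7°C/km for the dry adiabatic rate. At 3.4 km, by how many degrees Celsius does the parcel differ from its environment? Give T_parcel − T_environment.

Parcel:
  From 500 m to 3400 m (dry): cools by 9.7 × 2.9 = 28.13°C, giving -20.13°C.
Environment:
  From 500 m to 1300 m (environment, lower layer): cools by 8.9 × 0.8 = 7.12°C, giving 0.88°C.
  From 1300 m to 3400 m (environment, upper layer): cools by 6.4 × 2.1 = 13.44°C, giving -12.56°C.
T_parcel − T_env = -20.13 − (-12.56) = -7.57°C

-7.57°C (parcel cooler than environment)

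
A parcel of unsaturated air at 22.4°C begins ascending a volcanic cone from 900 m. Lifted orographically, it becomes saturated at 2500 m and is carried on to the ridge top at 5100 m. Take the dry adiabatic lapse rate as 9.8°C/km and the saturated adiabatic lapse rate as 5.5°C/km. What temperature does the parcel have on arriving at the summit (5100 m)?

-7.58°C

From 900 m to 2500 m (dry): cools by 9.8 × 1.6 = 15.68°C, giving 6.72°C.
From 2500 m to 5100 m (saturated): cools by 5.5 × 2.6 = 14.3°C, giving -7.58°C.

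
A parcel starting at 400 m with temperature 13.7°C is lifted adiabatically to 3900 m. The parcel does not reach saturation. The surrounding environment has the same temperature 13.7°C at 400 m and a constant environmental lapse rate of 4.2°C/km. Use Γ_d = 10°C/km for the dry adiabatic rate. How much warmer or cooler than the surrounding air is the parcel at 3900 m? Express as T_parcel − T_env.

Parcel:
  Dry to 3900 m: -10 × 3.5 km = -35°C, so T = -21.3°C.
Environment:
  Environment to 3900 m: -4.2 × 3.5 km = -14.7°C, so T = -1°C.
T_parcel − T_env = -21.3 − (-1) = -20.3°C

-20.3°C (parcel cooler than environment)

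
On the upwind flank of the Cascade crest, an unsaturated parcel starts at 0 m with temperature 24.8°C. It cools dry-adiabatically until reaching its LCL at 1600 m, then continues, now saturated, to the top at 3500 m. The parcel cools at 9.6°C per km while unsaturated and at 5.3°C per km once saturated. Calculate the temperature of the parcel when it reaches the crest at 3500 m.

0 → 1600 m (dry, 9.6°C/km): ΔT = -9.6 × 1.6 = -15.36°C → T = 9.44°C
1600 → 3500 m (saturated, 5.3°C/km): ΔT = -5.3 × 1.9 = -10.07°C → T = -0.63°C

-0.63°C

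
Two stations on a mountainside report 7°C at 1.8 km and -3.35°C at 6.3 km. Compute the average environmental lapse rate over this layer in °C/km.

Γ = −ΔT/Δz = (7 − (-3.35)) / (6300 − 1800) m
  = 10.35°C / 4.5 km = 2.3°C/km

2.3°C/km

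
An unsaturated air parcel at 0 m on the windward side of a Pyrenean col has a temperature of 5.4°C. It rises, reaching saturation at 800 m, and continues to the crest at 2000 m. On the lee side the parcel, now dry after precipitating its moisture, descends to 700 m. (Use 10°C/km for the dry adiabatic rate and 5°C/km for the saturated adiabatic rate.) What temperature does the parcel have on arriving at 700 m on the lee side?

From 0 m to 800 m (dry): cools by 10 × 0.8 = 8°C, giving -2.6°C.
From 800 m to 2000 m (saturated): cools by 5 × 1.2 = 6°C, giving -8.6°C.
From 2000 m to 700 m (dry descent): warms by 10 × 1.3 = 13°C, giving 4.4°C.

4.4°C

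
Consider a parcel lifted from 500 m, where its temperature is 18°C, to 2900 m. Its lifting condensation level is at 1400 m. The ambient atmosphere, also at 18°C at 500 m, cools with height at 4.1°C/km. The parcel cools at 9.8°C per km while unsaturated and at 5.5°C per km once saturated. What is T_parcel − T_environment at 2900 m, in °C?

Parcel:
  500 → 1400 m (dry, 9.8°C/km): ΔT = -9.8 × 0.9 = -8.82°C → T = 9.18°C
  1400 → 2900 m (saturated, 5.5°C/km): ΔT = -5.5 × 1.5 = -8.25°C → T = 0.93°C
Environment:
  500 → 2900 m (environment, 4.1°C/km): ΔT = -4.1 × 2.4 = -9.84°C → T = 8.16°C
T_parcel − T_env = 0.93 − 8.16 = -7.23°C

-7.23°C (parcel cooler than environment)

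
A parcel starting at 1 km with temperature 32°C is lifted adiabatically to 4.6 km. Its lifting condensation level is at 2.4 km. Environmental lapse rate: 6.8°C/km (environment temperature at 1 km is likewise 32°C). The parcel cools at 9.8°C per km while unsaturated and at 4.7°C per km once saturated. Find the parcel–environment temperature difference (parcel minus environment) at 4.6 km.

Parcel:
  1000–2400 m, dry: Δz = 1.4 km ⇒ ΔT = -13.72°C; T = 18.28°C
  2400–4600 m, saturated: Δz = 2.2 km ⇒ ΔT = -10.34°C; T = 7.94°C
Environment:
  1000–4600 m, environment: Δz = 3.6 km ⇒ ΔT = -24.48°C; T = 7.52°C
T_parcel − T_env = 7.94 − 7.52 = +0.42°C

+0.42°C (parcel warmer than environment)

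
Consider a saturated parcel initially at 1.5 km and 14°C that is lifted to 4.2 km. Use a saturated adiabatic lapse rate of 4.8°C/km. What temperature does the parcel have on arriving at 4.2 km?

1500–4200 m, saturated adiabatic: Δz = 2.7 km ⇒ ΔT = -12.96°C; T = 1.04°C

1.04°C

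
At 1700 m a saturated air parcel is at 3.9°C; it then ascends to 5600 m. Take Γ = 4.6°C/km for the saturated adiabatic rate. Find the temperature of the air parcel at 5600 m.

-14.04°C

1700 → 5600 m (saturated adiabatic, 4.6°C/km): ΔT = -4.6 × 3.9 = -17.94°C → T = -14.04°C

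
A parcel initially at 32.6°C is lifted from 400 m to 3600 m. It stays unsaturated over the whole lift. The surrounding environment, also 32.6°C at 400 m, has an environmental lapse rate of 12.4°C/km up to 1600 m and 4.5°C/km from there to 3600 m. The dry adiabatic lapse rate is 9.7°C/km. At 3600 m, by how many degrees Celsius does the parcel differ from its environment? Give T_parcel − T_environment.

Parcel:
  400–3600 m, dry: Δz = 3.2 km ⇒ ΔT = -31.04°C; T = 1.56°C
Environment:
  400–1600 m, environment, lower layer: Δz = 1.2 km ⇒ ΔT = -14.88°C; T = 17.72°C
  1600–3600 m, environment, upper layer: Δz = 2 km ⇒ ΔT = -9°C; T = 8.72°C
T_parcel − T_env = 1.56 − 8.72 = -7.16°C

-7.16°C (parcel cooler than environment)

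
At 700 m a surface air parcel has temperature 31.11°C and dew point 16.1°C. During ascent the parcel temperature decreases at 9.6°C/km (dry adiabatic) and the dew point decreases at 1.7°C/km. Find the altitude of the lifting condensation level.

T and T_d converge at 9.6 − 1.7 = 7.9°C per km
Height above start = (31.11 − 16.1) / 7.9 = 1.9 km
LCL altitude = 700 m + 1900 m = 2600 m

2600 m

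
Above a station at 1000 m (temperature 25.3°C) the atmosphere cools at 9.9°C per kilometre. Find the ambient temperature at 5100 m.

-15.29°C

Environmental to 5100 m: -9.9 × 4.1 km = -40.59°C, so T = -15.29°C.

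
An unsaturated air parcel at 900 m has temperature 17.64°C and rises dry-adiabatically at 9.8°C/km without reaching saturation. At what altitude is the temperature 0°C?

Height above start = (17.64 − 0) / 9.8 = 1.8 km
Altitude = 900 m + 1800 m = 2700 m

2700 m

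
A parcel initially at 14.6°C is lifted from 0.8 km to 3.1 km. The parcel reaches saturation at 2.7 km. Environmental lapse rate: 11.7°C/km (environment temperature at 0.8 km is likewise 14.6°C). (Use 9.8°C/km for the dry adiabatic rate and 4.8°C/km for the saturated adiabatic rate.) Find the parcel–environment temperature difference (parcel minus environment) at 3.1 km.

Parcel:
  From 800 m to 2700 m (dry): cools by 9.8 × 1.9 = 18.62°C, giving -4.02°C.
  From 2700 m to 3100 m (saturated): cools by 4.8 × 0.4 = 1.92°C, giving -5.94°C.
Environment:
  From 800 m to 3100 m (environment): cools by 11.7 × 2.3 = 26.91°C, giving -12.31°C.
T_parcel − T_env = -5.94 − (-12.31) = +6.37°C

+6.37°C (parcel warmer than environment)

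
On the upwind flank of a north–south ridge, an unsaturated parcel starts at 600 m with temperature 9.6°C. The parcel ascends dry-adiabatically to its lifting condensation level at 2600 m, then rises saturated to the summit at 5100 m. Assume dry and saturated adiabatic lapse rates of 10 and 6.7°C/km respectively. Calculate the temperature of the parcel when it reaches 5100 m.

From 600 m to 2600 m (dry): cools by 10 × 2 = 20°C, giving -10.4°C.
From 2600 m to 5100 m (saturated): cools by 6.7 × 2.5 = 16.75°C, giving -27.15°C.

-27.15°C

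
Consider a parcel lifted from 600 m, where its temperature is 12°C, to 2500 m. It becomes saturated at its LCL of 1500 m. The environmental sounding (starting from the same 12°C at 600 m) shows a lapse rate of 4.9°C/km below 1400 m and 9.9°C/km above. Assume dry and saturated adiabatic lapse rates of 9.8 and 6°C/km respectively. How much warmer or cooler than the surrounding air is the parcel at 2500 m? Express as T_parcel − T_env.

Parcel:
  Dry to 1500 m: -9.8 × 0.9 km = -8.82°C, so T = 3.18°C.
  Saturated to 2500 m: -6 × 1 km = -6°C, so T = -2.82°C.
Environment:
  Environment, lower layer to 1400 m: -4.9 × 0.8 km = -3.92°C, so T = 8.08°C.
  Environment, upper layer to 2500 m: -9.9 × 1.1 km = -10.89°C, so T = -2.81°C.
T_parcel − T_env = -2.82 − (-2.81) = -0.01°C

-0.01°C (parcel cooler than environment)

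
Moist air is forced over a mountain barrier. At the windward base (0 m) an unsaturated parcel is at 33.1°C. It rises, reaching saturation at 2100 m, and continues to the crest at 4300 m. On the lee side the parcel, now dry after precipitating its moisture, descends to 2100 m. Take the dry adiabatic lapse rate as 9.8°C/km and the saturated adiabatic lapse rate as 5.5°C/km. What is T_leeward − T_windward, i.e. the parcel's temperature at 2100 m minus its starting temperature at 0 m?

Dry to 2100 m: -9.8 × 2.1 km = -20.58°C, so T = 12.52°C.
Saturated to 4300 m: -5.5 × 2.2 km = -12.1°C, so T = 0.42°C.
Dry descent to 2100 m: +9.8 × 2.2 km = +21.56°C, so T = 21.98°C.
Net change vs windward start: 21.98 − 33.1 = -11.12°C

-11.12°C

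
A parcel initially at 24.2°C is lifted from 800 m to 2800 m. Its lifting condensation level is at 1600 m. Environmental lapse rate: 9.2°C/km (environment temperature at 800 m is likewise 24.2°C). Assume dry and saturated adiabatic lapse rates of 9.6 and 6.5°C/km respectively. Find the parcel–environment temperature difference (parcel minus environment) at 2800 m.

Parcel:
  800 → 1600 m (dry, 9.6°C/km): ΔT = -9.6 × 0.8 = -7.68°C → T = 16.52°C
  1600 → 2800 m (saturated, 6.5°C/km): ΔT = -6.5 × 1.2 = -7.8°C → T = 8.72°C
Environment:
  800 → 2800 m (environment, 9.2°C/km): ΔT = -9.2 × 2 = -18.4°C → T = 5.8°C
T_parcel − T_env = 8.72 − 5.8 = +2.92°C

+2.92°C (parcel warmer than environment)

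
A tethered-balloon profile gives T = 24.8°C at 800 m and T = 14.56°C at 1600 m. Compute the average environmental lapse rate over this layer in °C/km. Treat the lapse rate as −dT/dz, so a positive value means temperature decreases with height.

Γ = −ΔT/Δz = (24.8 − 14.56) / (1600 − 800) m
  = 10.24°C / 0.8 km = 12.8°C/km

12.8°C/km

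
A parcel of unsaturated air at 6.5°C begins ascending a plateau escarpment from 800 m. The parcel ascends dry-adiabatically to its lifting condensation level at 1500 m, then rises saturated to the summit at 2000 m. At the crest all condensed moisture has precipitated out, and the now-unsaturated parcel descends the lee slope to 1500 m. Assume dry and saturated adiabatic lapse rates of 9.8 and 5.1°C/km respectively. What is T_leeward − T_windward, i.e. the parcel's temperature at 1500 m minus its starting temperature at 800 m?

-4.51°C

From 800 m to 1500 m (dry): cools by 9.8 × 0.7 = 6.86°C, giving -0.36°C.
From 1500 m to 2000 m (saturated): cools by 5.1 × 0.5 = 2.55°C, giving -2.91°C.
From 2000 m to 1500 m (dry descent): warms by 9.8 × 0.5 = 4.9°C, giving 1.99°C.
Net change vs windward start: 1.99 − 6.5 = -4.51°C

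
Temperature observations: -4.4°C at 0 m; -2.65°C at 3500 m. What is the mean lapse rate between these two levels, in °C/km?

-0.5°C/km

Γ = −ΔT/Δz = (-4.4 − (-2.65)) / (3500 − 0) m
  = -1.75°C / 3.5 km = -0.5°C/km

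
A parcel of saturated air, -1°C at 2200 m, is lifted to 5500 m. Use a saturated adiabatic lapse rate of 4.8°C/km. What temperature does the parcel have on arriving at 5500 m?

2200–5500 m, saturated adiabatic: Δz = 3.3 km ⇒ ΔT = -15.84°C; T = -16.84°C

-16.84°C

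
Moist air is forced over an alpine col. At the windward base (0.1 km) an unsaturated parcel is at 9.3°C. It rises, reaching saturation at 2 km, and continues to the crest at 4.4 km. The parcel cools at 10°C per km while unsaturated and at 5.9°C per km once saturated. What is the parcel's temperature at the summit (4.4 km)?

From 100 m to 2000 m (dry): cools by 10 × 1.9 = 19°C, giving -9.7°C.
From 2000 m to 4400 m (saturated): cools by 5.9 × 2.4 = 14.16°C, giving -23.86°C.

-23.86°C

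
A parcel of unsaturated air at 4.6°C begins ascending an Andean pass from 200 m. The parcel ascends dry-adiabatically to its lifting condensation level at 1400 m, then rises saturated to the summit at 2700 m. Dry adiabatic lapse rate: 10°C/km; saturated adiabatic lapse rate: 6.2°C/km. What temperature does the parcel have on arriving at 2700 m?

Dry to 1400 m: -10 × 1.2 km = -12°C, so T = -7.4°C.
Saturated to 2700 m: -6.2 × 1.3 km = -8.06°C, so T = -15.46°C.

-15.46°C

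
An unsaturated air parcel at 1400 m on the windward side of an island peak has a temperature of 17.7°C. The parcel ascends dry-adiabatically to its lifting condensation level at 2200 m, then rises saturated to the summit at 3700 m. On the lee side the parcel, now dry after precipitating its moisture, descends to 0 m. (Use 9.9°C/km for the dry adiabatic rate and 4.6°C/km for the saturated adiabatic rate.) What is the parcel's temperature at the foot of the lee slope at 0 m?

39.51°C

1400 → 2200 m (dry, 9.9°C/km): ΔT = -9.9 × 0.8 = -7.92°C → T = 9.78°C
2200 → 3700 m (saturated, 4.6°C/km): ΔT = -4.6 × 1.5 = -6.9°C → T = 2.88°C
3700 → 0 m (dry descent, 9.9°C/km): ΔT = +9.9 × 3.7 = +36.63°C → T = 39.51°C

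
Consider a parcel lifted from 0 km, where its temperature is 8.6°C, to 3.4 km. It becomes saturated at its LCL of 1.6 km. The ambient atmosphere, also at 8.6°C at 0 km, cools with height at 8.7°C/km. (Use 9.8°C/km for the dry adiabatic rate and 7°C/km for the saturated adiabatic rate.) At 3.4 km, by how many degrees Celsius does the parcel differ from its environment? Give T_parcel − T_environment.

Parcel:
  0–1600 m, dry: Δz = 1.6 km ⇒ ΔT = -15.68°C; T = -7.08°C
  1600–3400 m, saturated: Δz = 1.8 km ⇒ ΔT = -12.6°C; T = -19.68°C
Environment:
  0–3400 m, environment: Δz = 3.4 km ⇒ ΔT = -29.58°C; T = -20.98°C
T_parcel − T_env = -19.68 − (-20.98) = +1.3°C

+1.3°C (parcel warmer than environment)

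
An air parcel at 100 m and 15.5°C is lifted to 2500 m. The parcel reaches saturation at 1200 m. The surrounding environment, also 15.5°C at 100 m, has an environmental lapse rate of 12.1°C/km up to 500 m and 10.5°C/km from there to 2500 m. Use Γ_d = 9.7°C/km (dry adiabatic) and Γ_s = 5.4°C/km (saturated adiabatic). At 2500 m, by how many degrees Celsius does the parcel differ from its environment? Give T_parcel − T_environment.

Parcel:
  From 100 m to 1200 m (dry): cools by 9.7 × 1.1 = 10.67°C, giving 4.83°C.
  From 1200 m to 2500 m (saturated): cools by 5.4 × 1.3 = 7.02°C, giving -2.19°C.
Environment:
  From 100 m to 500 m (environment, lower layer): cools by 12.1 × 0.4 = 4.84°C, giving 10.66°C.
  From 500 m to 2500 m (environment, upper layer): cools by 10.5 × 2 = 21°C, giving -10.34°C.
T_parcel − T_env = -2.19 − (-10.34) = +8.15°C

+8.15°C (parcel warmer than environment)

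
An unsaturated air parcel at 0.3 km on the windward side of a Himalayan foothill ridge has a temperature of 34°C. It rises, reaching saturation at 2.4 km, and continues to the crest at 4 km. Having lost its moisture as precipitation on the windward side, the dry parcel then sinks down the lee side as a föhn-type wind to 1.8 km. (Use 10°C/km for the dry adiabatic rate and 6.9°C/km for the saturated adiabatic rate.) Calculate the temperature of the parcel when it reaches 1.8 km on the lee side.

Dry to 2400 m: -10 × 2.1 km = -21°C, so T = 13°C.
Saturated to 4000 m: -6.9 × 1.6 km = -11.04°C, so T = 1.96°C.
Dry descent to 1800 m: +10 × 2.2 km = +22°C, so T = 23.96°C.

23.96°C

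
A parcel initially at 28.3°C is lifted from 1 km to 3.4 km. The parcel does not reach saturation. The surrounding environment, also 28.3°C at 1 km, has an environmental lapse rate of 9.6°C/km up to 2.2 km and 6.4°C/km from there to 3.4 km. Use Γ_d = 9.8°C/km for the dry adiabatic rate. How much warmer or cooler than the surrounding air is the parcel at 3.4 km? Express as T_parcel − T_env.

-4.32°C (parcel cooler than environment)

Parcel:
  1000–3400 m, dry: Δz = 2.4 km ⇒ ΔT = -23.52°C; T = 4.78°C
Environment:
  1000–2200 m, environment, lower layer: Δz = 1.2 km ⇒ ΔT = -11.52°C; T = 16.78°C
  2200–3400 m, environment, upper layer: Δz = 1.2 km ⇒ ΔT = -7.68°C; T = 9.1°C
T_parcel − T_env = 4.78 − 9.1 = -4.32°C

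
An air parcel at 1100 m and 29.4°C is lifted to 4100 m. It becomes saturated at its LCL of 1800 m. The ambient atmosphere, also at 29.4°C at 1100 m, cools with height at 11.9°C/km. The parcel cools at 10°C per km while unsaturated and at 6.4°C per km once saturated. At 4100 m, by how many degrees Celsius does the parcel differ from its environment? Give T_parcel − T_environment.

Parcel:
  1100 → 1800 m (dry, 10°C/km): ΔT = -10 × 0.7 = -7°C → T = 22.4°C
  1800 → 4100 m (saturated, 6.4°C/km): ΔT = -6.4 × 2.3 = -14.72°C → T = 7.68°C
Environment:
  1100 → 4100 m (environment, 11.9°C/km): ΔT = -11.9 × 3 = -35.7°C → T = -6.3°C
T_parcel − T_env = 7.68 − (-6.3) = +13.98°C

+13.98°C (parcel warmer than environment)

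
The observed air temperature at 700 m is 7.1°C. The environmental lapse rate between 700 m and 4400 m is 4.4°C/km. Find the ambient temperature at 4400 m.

-9.18°C

Environmental to 4400 m: -4.4 × 3.7 km = -16.28°C, so T = -9.18°C.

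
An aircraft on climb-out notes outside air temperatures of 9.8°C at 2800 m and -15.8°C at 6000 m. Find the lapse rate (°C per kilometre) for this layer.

8°C/km

Γ = −ΔT/Δz = (9.8 − (-15.8)) / (6000 − 2800) m
  = 25.6°C / 3.2 km = 8°C/km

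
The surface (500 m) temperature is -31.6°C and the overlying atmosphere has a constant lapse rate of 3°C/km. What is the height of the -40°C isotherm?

Height above start = (-31.6 − (-40)) / 3 = 2.8 km
Altitude = 500 m + 2800 m = 3300 m

3300 m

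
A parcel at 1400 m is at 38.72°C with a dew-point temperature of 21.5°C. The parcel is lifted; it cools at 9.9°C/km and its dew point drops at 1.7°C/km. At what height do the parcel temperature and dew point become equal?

3500 m

T and T_d converge at 9.9 − 1.7 = 8.2°C per km
Height above start = (38.72 − 21.5) / 8.2 = 2.1 km
LCL altitude = 1400 m + 2100 m = 3500 m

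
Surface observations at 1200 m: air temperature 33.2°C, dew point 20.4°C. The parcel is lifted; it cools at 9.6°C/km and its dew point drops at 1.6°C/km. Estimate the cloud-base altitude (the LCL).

2800 m

T and T_d converge at 9.6 − 1.6 = 8°C per km
Height above start = (33.2 − 20.4) / 8 = 1.6 km
LCL altitude = 1200 m + 1600 m = 2800 m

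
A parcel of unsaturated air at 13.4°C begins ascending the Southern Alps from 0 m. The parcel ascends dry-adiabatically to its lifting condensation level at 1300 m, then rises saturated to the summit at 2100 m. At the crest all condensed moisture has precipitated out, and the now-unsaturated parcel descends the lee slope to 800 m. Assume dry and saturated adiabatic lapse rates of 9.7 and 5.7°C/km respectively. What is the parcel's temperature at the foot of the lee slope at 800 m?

0–1300 m, dry: Δz = 1.3 km ⇒ ΔT = -12.61°C; T = 0.79°C
1300–2100 m, saturated: Δz = 0.8 km ⇒ ΔT = -4.56°C; T = -3.77°C
2100–800 m, dry descent: Δz = 1.3 km ⇒ ΔT = +12.61°C; T = 8.84°C

8.84°C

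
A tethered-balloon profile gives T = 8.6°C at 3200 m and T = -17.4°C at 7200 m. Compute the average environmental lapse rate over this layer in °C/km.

Γ = −ΔT/Δz = (8.6 − (-17.4)) / (7200 − 3200) m
  = 26°C / 4 km = 6.5°C/km

6.5°C/km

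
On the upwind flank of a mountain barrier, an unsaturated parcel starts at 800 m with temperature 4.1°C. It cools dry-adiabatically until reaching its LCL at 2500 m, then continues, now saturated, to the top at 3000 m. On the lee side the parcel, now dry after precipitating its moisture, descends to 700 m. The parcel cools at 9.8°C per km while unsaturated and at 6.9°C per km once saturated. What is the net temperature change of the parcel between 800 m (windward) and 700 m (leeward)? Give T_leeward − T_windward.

+2.43°C

800–2500 m, dry: Δz = 1.7 km ⇒ ΔT = -16.66°C; T = -12.56°C
2500–3000 m, saturated: Δz = 0.5 km ⇒ ΔT = -3.45°C; T = -16.01°C
3000–700 m, dry descent: Δz = 2.3 km ⇒ ΔT = +22.54°C; T = 6.53°C
Net change vs windward start: 6.53 − 4.1 = +2.43°C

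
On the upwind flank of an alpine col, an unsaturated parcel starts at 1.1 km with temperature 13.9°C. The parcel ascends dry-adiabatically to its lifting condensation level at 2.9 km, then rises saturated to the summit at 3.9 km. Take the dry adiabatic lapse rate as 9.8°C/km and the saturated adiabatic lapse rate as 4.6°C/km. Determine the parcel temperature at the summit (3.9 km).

-8.34°C

From 1100 m to 2900 m (dry): cools by 9.8 × 1.8 = 17.64°C, giving -3.74°C.
From 2900 m to 3900 m (saturated): cools by 4.6 × 1 = 4.6°C, giving -8.34°C.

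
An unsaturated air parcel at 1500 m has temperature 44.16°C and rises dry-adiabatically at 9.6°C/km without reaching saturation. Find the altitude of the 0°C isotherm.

Height above start = (44.16 − 0) / 9.6 = 4.6 km
Altitude = 1500 m + 4600 m = 6100 m

6100 m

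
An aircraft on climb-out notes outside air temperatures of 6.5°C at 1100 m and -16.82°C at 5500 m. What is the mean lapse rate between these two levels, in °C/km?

5.3°C/km

Γ = −ΔT/Δz = (6.5 − (-16.82)) / (5500 − 1100) m
  = 23.32°C / 4.4 km = 5.3°C/km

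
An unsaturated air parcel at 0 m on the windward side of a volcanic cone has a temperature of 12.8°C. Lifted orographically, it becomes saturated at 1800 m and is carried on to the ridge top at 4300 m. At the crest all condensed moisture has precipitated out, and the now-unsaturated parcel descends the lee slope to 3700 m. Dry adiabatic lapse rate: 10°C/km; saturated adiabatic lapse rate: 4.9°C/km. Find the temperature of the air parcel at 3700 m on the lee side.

-11.45°C

0 → 1800 m (dry, 10°C/km): ΔT = -10 × 1.8 = -18°C → T = -5.2°C
1800 → 4300 m (saturated, 4.9°C/km): ΔT = -4.9 × 2.5 = -12.25°C → T = -17.45°C
4300 → 3700 m (dry descent, 10°C/km): ΔT = +10 × 0.6 = +6°C → T = -11.45°C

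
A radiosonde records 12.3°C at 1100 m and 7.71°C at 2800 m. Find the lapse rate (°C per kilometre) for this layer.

2.7°C/km

Γ = −ΔT/Δz = (12.3 − 7.71) / (2800 − 1100) m
  = 4.59°C / 1.7 km = 2.7°C/km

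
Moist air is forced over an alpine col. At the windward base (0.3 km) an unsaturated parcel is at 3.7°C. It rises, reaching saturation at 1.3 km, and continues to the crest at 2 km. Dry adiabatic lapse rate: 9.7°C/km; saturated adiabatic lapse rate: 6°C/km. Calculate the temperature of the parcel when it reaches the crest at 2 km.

-10.2°C

Dry to 1300 m: -9.7 × 1 km = -9.7°C, so T = -6°C.
Saturated to 2000 m: -6 × 0.7 km = -4.2°C, so T = -10.2°C.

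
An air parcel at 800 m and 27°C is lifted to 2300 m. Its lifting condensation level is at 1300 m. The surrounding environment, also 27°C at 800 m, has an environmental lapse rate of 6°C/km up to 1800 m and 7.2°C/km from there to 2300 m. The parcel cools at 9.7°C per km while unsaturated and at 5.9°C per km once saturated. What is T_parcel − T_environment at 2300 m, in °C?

-1.15°C (parcel cooler than environment)

Parcel:
  Dry to 1300 m: -9.7 × 0.5 km = -4.85°C, so T = 22.15°C.
  Saturated to 2300 m: -5.9 × 1 km = -5.9°C, so T = 16.25°C.
Environment:
  Environment, lower layer to 1800 m: -6 × 1 km = -6°C, so T = 21°C.
  Environment, upper layer to 2300 m: -7.2 × 0.5 km = -3.6°C, so T = 17.4°C.
T_parcel − T_env = 16.25 − 17.4 = -1.15°C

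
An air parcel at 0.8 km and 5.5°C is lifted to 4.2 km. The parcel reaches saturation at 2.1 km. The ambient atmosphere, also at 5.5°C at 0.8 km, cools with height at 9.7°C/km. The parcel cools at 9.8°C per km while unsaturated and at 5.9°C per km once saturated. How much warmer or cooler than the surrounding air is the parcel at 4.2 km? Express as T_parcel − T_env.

Parcel:
  Dry to 2100 m: -9.8 × 1.3 km = -12.74°C, so T = -7.24°C.
  Saturated to 4200 m: -5.9 × 2.1 km = -12.39°C, so T = -19.63°C.
Environment:
  Environment to 4200 m: -9.7 × 3.4 km = -32.98°C, so T = -27.48°C.
T_parcel − T_env = -19.63 − (-27.48) = +7.85°C

+7.85°C (parcel warmer than environment)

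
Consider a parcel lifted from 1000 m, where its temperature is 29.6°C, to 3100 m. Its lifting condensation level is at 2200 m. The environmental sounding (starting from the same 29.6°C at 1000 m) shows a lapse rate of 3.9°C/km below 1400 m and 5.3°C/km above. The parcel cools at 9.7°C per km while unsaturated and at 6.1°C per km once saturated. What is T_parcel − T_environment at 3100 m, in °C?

Parcel:
  Dry to 2200 m: -9.7 × 1.2 km = -11.64°C, so T = 17.96°C.
  Saturated to 3100 m: -6.1 × 0.9 km = -5.49°C, so T = 12.47°C.
Environment:
  Environment, lower layer to 1400 m: -3.9 × 0.4 km = -1.56°C, so T = 28.04°C.
  Environment, upper layer to 3100 m: -5.3 × 1.7 km = -9.01°C, so T = 19.03°C.
T_parcel − T_env = 12.47 − 19.03 = -6.56°C

-6.56°C (parcel cooler than environment)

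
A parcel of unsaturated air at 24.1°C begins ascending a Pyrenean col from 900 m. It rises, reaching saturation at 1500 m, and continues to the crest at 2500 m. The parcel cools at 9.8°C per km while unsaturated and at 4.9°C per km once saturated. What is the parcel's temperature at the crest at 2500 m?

13.32°C

From 900 m to 1500 m (dry): cools by 9.8 × 0.6 = 5.88°C, giving 18.22°C.
From 1500 m to 2500 m (saturated): cools by 4.9 × 1 = 4.9°C, giving 13.32°C.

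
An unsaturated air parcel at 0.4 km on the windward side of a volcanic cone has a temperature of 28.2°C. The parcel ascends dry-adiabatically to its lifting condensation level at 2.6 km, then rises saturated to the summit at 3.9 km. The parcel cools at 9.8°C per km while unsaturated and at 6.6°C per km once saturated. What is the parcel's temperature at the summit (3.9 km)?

From 400 m to 2600 m (dry): cools by 9.8 × 2.2 = 21.56°C, giving 6.64°C.
From 2600 m to 3900 m (saturated): cools by 6.6 × 1.3 = 8.58°C, giving -1.94°C.

-1.94°C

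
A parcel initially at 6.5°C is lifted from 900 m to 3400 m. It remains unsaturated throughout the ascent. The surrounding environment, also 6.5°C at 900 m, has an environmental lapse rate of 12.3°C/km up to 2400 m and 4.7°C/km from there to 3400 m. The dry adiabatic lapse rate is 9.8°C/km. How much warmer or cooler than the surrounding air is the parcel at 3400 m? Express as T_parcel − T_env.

Parcel:
  900 → 3400 m (dry, 9.8°C/km): ΔT = -9.8 × 2.5 = -24.5°C → T = -18°C
Environment:
  900 → 2400 m (environment, lower layer, 12.3°C/km): ΔT = -12.3 × 1.5 = -18.45°C → T = -11.95°C
  2400 → 3400 m (environment, upper layer, 4.7°C/km): ΔT = -4.7 × 1 = -4.7°C → T = -16.65°C
T_parcel − T_env = -18 − (-16.65) = -1.35°C

-1.35°C (parcel cooler than environment)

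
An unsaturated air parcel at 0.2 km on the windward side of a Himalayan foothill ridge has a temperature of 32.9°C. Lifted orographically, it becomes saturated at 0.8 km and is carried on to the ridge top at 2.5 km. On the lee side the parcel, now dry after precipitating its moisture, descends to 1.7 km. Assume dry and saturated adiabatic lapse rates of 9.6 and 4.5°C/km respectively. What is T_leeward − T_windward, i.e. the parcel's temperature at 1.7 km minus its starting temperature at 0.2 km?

200 → 800 m (dry, 9.6°C/km): ΔT = -9.6 × 0.6 = -5.76°C → T = 27.14°C
800 → 2500 m (saturated, 4.5°C/km): ΔT = -4.5 × 1.7 = -7.65°C → T = 19.49°C
2500 → 1700 m (dry descent, 9.6°C/km): ΔT = +9.6 × 0.8 = +7.68°C → T = 27.17°C
Net change vs windward start: 27.17 − 32.9 = -5.73°C

-5.73°C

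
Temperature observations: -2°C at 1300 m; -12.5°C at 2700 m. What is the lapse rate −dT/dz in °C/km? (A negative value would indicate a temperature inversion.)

Γ = −ΔT/Δz = (-2 − (-12.5)) / (2700 − 1300) m
  = 10.5°C / 1.4 km = 7.5°C/km

7.5°C/km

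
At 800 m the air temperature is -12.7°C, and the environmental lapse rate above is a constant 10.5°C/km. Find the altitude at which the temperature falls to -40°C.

Height above start = (-12.7 − (-40)) / 10.5 = 2.6 km
Altitude = 800 m + 2600 m = 3400 m

3400 m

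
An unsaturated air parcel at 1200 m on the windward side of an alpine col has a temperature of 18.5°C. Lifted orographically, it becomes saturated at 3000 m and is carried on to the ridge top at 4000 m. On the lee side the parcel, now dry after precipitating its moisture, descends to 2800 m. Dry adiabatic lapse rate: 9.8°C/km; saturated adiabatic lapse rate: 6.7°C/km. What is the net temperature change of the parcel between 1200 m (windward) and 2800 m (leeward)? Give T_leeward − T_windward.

-12.58°C

1200–3000 m, dry: Δz = 1.8 km ⇒ ΔT = -17.64°C; T = 0.86°C
3000–4000 m, saturated: Δz = 1 km ⇒ ΔT = -6.7°C; T = -5.84°C
4000–2800 m, dry descent: Δz = 1.2 km ⇒ ΔT = +11.76°C; T = 5.92°C
Net change vs windward start: 5.92 − 18.5 = -12.58°C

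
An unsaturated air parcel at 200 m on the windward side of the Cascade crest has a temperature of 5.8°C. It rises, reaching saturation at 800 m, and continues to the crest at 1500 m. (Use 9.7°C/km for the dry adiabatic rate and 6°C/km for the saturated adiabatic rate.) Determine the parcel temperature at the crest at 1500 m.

Dry to 800 m: -9.7 × 0.6 km = -5.82°C, so T = -0.02°C.
Saturated to 1500 m: -6 × 0.7 km = -4.2°C, so T = -4.22°C.

-4.22°C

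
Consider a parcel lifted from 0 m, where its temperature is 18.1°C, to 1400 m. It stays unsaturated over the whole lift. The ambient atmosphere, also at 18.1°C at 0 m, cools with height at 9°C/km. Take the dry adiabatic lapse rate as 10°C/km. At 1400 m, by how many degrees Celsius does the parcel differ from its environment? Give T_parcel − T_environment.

Parcel:
  0 → 1400 m (dry, 10°C/km): ΔT = -10 × 1.4 = -14°C → T = 4.1°C
Environment:
  0 → 1400 m (environment, 9°C/km): ΔT = -9 × 1.4 = -12.6°C → T = 5.5°C
T_parcel − T_env = 4.1 − 5.5 = -1.4°C

-1.4°C (parcel cooler than environment)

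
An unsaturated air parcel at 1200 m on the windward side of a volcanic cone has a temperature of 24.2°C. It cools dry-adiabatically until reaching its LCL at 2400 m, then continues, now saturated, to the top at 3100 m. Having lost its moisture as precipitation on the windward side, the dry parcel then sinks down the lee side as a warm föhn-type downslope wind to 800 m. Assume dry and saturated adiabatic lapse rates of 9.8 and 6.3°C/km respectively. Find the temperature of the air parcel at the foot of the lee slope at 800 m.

1200 → 2400 m (dry, 9.8°C/km): ΔT = -9.8 × 1.2 = -11.76°C → T = 12.44°C
2400 → 3100 m (saturated, 6.3°C/km): ΔT = -6.3 × 0.7 = -4.41°C → T = 8.03°C
3100 → 800 m (dry descent, 9.8°C/km): ΔT = +9.8 × 2.3 = +22.54°C → T = 30.57°C

30.57°C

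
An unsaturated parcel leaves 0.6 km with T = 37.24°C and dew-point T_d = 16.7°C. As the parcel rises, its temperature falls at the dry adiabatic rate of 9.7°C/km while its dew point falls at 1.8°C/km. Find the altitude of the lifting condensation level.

3.2 km

T and T_d converge at 9.7 − 1.8 = 7.9°C per km
Height above start = (37.24 − 16.7) / 7.9 = 2.6 km
LCL altitude = 600 m + 2600 m = 3200 m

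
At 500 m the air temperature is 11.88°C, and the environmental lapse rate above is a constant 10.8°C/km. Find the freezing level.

1600 m

Height above start = (11.88 − 0) / 10.8 = 1.1 km
Altitude = 500 m + 1100 m = 1600 m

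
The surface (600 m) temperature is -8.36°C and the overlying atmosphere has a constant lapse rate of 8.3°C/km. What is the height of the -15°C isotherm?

Height above start = (-8.36 − (-15)) / 8.3 = 0.8 km
Altitude = 600 m + 800 m = 1400 m

1400 m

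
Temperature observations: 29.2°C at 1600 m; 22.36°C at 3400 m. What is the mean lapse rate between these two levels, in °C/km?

Γ = −ΔT/Δz = (29.2 − 22.36) / (3400 − 1600) m
  = 6.84°C / 1.8 km = 3.8°C/km

3.8°C/km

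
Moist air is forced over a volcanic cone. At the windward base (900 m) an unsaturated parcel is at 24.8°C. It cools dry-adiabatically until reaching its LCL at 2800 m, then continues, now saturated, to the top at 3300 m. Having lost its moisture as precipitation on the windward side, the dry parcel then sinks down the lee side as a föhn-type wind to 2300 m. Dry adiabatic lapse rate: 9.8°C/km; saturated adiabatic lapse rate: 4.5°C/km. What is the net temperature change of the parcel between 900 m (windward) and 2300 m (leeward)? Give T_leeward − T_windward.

-11.07°C

900–2800 m, dry: Δz = 1.9 km ⇒ ΔT = -18.62°C; T = 6.18°C
2800–3300 m, saturated: Δz = 0.5 km ⇒ ΔT = -2.25°C; T = 3.93°C
3300–2300 m, dry descent: Δz = 1 km ⇒ ΔT = +9.8°C; T = 13.73°C
Net change vs windward start: 13.73 − 24.8 = -11.07°C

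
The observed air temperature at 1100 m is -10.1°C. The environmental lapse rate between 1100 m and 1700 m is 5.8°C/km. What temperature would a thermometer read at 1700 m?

From 1100 m to 1700 m (environmental): cools by 5.8 × 0.6 = 3.48°C, giving -13.58°C.

-13.58°C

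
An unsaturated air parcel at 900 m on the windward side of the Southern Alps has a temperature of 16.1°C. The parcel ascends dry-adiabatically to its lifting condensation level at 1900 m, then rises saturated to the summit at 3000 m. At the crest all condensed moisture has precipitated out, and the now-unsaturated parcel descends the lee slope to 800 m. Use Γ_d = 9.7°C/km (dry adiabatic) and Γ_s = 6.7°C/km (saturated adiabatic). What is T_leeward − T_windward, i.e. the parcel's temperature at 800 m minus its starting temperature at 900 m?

+4.27°C

From 900 m to 1900 m (dry): cools by 9.7 × 1 = 9.7°C, giving 6.4°C.
From 1900 m to 3000 m (saturated): cools by 6.7 × 1.1 = 7.37°C, giving -0.97°C.
From 3000 m to 800 m (dry descent): warms by 9.7 × 2.2 = 21.34°C, giving 20.37°C.
Net change vs windward start: 20.37 − 16.1 = +4.27°C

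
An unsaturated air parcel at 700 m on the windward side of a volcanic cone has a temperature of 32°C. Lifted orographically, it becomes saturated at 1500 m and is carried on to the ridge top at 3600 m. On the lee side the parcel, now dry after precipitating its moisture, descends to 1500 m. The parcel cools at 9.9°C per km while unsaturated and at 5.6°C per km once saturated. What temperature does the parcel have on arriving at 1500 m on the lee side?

33.11°C

700 → 1500 m (dry, 9.9°C/km): ΔT = -9.9 × 0.8 = -7.92°C → T = 24.08°C
1500 → 3600 m (saturated, 5.6°C/km): ΔT = -5.6 × 2.1 = -11.76°C → T = 12.32°C
3600 → 1500 m (dry descent, 9.9°C/km): ΔT = +9.9 × 2.1 = +20.79°C → T = 33.11°C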